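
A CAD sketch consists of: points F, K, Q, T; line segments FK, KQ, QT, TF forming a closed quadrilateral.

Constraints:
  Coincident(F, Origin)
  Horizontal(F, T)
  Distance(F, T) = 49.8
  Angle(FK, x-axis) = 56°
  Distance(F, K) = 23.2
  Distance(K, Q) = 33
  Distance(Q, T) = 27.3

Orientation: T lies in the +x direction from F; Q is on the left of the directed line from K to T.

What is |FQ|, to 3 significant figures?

52.5

F is at the origin; FT is horizontal with |FT| = 49.8 and T in +x, so T = (49.8, 0). FK runs at 56.0° with |FK| = 23.2, so K = (13.0, 19.2). Q is determined by |KQ| = 33.0 and |QT| = 27.3 together: it lies at the intersection of circle(K, 33.0) and circle(T, 27.3). With |KT| = 41.5, the foot of the radical line on KT is 24.9 from K and the perpendicular offset is √(33.0² − 24.9²) = 21.6. Taking the left-of-KT solution: Q = (45.1, 26.9).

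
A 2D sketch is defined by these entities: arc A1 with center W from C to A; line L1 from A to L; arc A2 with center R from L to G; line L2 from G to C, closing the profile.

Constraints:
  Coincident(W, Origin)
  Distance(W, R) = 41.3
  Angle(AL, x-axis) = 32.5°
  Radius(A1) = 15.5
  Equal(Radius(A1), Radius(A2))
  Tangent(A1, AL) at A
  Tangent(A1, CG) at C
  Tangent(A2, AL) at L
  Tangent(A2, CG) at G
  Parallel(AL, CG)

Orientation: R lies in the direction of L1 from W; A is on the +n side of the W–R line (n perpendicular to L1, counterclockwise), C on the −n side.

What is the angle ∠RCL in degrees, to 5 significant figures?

16.321°

Tangency of A1 to both parallel lines with radius 15.5 puts A and C at W ± 15.5·n: A = (-8.3281, 13.073), C = (8.3281, -13.073). Equal radii place L and G the same way about R: L = R + 15.5·n = (26.504, 35.263), G = R − 15.5·n = (43.160, 9.1179). Then cos ∠RCL = CR·CL / (|CR||CL|), giving 16.321°.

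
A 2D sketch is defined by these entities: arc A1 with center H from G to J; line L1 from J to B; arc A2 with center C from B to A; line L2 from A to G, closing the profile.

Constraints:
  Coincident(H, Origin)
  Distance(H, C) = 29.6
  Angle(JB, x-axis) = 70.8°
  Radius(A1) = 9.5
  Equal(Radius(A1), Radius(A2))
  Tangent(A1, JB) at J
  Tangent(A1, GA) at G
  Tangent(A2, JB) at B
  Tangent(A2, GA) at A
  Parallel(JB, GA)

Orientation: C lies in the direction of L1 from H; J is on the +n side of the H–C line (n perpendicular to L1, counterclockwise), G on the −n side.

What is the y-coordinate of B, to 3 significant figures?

31.1

Tangency of A1 to both parallel lines with radius 9.5 puts J and G at H ± 9.5·n: J = (-8.97, 3.12), G = (8.97, -3.12). Equal radii place B and A the same way about C: B = C + 9.5·n = (0.763, 31.1), A = C − 9.5·n = (18.7, 24.8). So B.y = 31.1.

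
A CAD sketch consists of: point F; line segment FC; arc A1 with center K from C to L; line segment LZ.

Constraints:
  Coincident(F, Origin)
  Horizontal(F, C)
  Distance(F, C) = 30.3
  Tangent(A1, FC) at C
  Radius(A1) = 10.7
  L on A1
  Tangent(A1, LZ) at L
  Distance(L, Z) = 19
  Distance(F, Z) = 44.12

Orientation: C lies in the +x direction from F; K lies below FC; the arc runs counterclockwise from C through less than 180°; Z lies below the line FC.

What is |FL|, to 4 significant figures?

26.14

Checks: |KL| = 10.70 ✓; ∠(KL, LZ) = 90.00° ✓; |LZ| = 19.00 ✓; |FZ| = 44.12 ✓.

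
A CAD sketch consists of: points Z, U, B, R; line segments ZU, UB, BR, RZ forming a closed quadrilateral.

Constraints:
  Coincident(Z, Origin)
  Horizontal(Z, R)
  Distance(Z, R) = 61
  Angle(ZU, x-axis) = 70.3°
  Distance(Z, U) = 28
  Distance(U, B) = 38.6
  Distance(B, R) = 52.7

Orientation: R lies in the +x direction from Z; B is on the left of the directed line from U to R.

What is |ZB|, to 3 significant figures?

63.6

Z is at the origin; Z and R share the same y with |ZR| = 61.0 and R in +x, so R = (61.0, 0). ZU runs at 70.3° with |ZU| = 28.0, so U = (9.44, 26.4). B is determined by |UB| = 38.6 and |BR| = 52.7 together: it lies at the intersection of circle(U, 38.6) and circle(R, 52.7). With |UR| = 57.9, the foot of the radical line on UR is 17.8 from U and the perpendicular offset is √(38.6² − 17.8²) = 34.2. Taking the left-of-UR solution: B = (40.9, 48.7).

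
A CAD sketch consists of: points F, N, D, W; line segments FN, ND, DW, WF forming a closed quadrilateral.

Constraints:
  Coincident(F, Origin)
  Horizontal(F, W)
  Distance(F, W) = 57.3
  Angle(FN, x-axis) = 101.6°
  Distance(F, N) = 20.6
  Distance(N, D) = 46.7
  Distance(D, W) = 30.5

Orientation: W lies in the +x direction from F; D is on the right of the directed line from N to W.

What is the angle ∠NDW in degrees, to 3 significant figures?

112°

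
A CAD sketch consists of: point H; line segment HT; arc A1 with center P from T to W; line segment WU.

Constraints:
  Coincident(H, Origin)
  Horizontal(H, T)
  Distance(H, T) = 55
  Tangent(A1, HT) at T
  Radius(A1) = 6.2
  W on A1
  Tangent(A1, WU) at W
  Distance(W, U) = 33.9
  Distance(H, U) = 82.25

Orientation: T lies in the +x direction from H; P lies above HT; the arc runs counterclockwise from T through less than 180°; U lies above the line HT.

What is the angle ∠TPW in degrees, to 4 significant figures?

65.57°

H is at the origin; HT is horizontal with |HT| = 55.0 and T on the +x side, so T = (55.00, 0.000). Since A1 is tangent to HT there, PT ⟂ HT, so P = T + (0, 6.2) = (55.00, 6.200). Since PW ⟂ WU (tangency), |PU| = √(6.2² + 33.9²) = 34.46 regardless of where W sits on A1. So U lies on both circle(H, 82.25) and circle(P, 34.46); the above-HT intersection is U = (74.66, 34.50). W is the foot of the tangent from U: W = (60.65, 3.636).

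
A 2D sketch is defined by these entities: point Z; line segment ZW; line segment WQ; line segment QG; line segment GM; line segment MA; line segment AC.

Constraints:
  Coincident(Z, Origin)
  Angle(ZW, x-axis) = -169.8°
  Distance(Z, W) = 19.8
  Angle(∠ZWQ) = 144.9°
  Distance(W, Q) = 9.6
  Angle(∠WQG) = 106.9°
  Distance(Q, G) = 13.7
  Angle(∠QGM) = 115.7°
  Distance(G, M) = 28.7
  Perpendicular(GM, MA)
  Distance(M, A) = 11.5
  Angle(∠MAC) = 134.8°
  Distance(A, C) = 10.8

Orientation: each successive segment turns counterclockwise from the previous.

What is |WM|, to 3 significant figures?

33.4

Z is at the origin; ZW runs at -169.8° with length 19.8, so W = (-19.5, -3.51). ∠ZWQ = 144.9° gives WQ at -135° from the x-axis; with |WQ| = 9.6, Q = (-26.2, -10.3). ∠WQG = 106.9° gives QG at -61.6° from the x-axis; with |QG| = 13.7, G = (-19.7, -22.4). ∠QGM = 115.7° gives GM at 2.70° from the x-axis; with |GM| = 28.7, M = (8.94, -21.0). Then |WM| = |M − W| = 33.4.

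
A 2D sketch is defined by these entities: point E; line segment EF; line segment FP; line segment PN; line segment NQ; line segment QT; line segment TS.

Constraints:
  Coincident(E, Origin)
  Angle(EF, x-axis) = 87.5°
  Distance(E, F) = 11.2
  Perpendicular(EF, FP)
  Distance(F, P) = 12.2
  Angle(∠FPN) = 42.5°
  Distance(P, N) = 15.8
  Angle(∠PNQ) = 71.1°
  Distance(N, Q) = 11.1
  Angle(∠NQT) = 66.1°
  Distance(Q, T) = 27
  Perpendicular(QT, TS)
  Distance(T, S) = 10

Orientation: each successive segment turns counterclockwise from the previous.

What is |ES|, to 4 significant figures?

23.06

E is at the origin; EF runs at 87.5° with length 11.2, so F = (0.4885, 11.19). The perpendicularity gives FP at right angles to EF, so FP runs at 177.5°; with |FP| = 12.2, P = (-11.70, 11.72). ∠FPN = 42.5° gives PN at -45.00° from the x-axis; with |PN| = 15.8, N = (-0.5276, 0.5492). ∠PNQ = 71.1° gives NQ at 63.90° from the x-axis; with |NQ| = 11.1, Q = (4.356, 10.52). ∠NQT = 66.1° gives QT at 177.8° from the x-axis; with |QT| = 27.0, T = (-22.62, 11.55). The perpendicularity gives TS at right angles to QT, so TS runs at -92.20°; with |TS| = 10.0, S = (-23.01, 1.561). Then |ES| = |S − E| = 23.06.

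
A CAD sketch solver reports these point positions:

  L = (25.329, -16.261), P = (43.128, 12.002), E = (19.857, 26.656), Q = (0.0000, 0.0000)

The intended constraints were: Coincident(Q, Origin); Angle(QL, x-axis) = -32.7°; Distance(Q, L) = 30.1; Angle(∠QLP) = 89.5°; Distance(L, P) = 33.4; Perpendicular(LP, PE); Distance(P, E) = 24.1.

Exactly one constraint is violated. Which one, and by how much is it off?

Distance(P, E) = 24.1 — off by 3.40.

Q = (0.00, 0.00) ✓; QL at -32.70° ✓; |QL| = 30.10 ✓; ∠QLP = 89.50° ✓; |LP| = 33.40 ✓; ∠(LP, PE) = 90.00° ✓; |PE| = 27.50 ✗.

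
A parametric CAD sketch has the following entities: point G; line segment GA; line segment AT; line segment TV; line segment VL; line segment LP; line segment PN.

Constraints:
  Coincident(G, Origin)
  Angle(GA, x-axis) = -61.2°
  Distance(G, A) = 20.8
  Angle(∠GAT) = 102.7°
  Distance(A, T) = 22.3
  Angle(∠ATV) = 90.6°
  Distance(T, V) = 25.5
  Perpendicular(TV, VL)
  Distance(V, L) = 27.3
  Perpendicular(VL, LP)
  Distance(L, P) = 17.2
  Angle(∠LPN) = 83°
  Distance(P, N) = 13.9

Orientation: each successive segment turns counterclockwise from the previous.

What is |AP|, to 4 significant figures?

9.891

G is at the origin; GA runs at -61.2° with length 20.8, so A = (10.02, -18.23). ∠GAT = 102.7° gives AT at 16.10° from the x-axis; with |AT| = 22.3, T = (31.45, -12.04). ∠ATV = 90.6° gives TV at 105.5° from the x-axis; with |TV| = 25.5, V = (24.63, 12.53). The perpendicularity gives VL at right angles to TV, so VL runs at -164.5°; with |VL| = 27.3, L = (-1.676, 5.234). VL is perpendicular to LP, so LP runs at -74.50°; with |LP| = 17.2, P = (2.921, -11.34). Then |AP| = |P − A| = 9.891.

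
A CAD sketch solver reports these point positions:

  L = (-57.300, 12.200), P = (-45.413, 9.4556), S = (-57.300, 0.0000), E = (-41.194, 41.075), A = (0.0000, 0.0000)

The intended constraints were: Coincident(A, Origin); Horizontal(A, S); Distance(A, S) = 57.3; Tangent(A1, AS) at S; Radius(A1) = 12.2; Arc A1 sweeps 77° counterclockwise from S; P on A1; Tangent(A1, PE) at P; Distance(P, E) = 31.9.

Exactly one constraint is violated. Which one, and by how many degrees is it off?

Tangent(A1, PE) at P — off by 5.40°.

A = (0.00, 0.00) ✓; A.y = 0.00, S.y = 0.00 ✓; |AS| = 57.30 ✓; ∠(LS, SA) = 90.00° ✓; |LS| = 12.20 ✓; bearing(L→P) − bearing(L→S) = 77.00° ✓; |LP| = 12.20 ✓; ∠(LP, PE) = 84.60° ✗; |PE| = 31.90 ✓.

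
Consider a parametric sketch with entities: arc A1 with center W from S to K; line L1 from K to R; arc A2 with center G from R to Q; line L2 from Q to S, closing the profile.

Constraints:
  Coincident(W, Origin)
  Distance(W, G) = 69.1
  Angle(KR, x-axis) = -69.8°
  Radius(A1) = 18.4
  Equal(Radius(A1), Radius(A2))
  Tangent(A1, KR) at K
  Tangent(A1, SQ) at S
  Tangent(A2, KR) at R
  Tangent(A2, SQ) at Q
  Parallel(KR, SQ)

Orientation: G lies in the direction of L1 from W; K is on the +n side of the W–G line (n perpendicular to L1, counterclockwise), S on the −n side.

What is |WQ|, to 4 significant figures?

71.51

The slot axis is L1's direction at -69.8°, so u = (cos -69.8°, sin -69.8°) = (0.3453, -0.9385) and n = (−sin -69.8°, cos -69.8°) = (0.9385, 0.3453). W is at the origin and G lies 69.1 along u from W, so G = 69.1·u = (23.86, -64.85). Tangency of A1 to both parallel lines with radius 18.4 puts K and S at W ± 18.4·n: K = (17.27, 6.353), S = (-17.27, -6.353). Equal radii place R and Q the same way about G: R = G + 18.4·n = (41.13, -58.50), Q = G − 18.4·n = (6.592, -71.20). Then |WQ| = |Q − W| = 71.51.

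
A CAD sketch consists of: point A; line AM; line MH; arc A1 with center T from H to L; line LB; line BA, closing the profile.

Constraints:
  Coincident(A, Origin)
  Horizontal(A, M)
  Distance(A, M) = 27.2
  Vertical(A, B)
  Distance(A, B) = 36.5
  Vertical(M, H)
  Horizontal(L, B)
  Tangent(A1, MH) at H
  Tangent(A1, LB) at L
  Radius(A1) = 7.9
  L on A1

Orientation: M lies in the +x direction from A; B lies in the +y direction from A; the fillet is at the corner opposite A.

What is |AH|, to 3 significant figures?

39.5

A is at the origin; A and M share the same y with |AM| = 27.2 and M on the +x side, so M = (27.2, 0.00). AB is vertical with |AB| = 36.5 and B on the +y side, so B = (0.00, 36.5). The virtual corner opposite A is at (27.2, 36.5). Since A1 is tangent to MH there, TH ⟂ MH and the tangent condition forces TL to be normal to LB, with radius 7.9, so the center T sits 7.9 in from both sides at T = (19.3, 28.6). That places the tangent points at H = (27.2, 28.6) on MH and L = (19.3, 36.5) on LB. Then |AH| = |H − A| = 39.5.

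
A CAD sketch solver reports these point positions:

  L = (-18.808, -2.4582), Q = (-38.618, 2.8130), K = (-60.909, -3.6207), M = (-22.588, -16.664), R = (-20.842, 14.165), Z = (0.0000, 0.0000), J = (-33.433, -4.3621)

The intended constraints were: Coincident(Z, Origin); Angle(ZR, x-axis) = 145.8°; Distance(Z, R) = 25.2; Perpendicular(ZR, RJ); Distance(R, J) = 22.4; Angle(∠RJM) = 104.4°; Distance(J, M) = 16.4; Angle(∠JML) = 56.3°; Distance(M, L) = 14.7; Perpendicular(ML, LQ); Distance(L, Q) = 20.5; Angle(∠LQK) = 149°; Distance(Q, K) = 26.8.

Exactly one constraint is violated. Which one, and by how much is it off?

Distance(Q, K) = 26.8 — off by 3.60.

Z = (0.00, 0.00) ✓; ZR at 145.8° ✓; |ZR| = 25.20 ✓; ∠(ZR, RJ) = 90.00° ✓; |RJ| = 22.40 ✓; ∠RJM = 104.4° ✓; |JM| = 16.40 ✓; ∠JML = 56.30° ✓; |ML| = 14.70 ✓; ∠(ML, LQ) = 90.00° ✓; |LQ| = 20.50 ✓; ∠LQK = 149.0° ✓; |QK| = 23.20 ✗.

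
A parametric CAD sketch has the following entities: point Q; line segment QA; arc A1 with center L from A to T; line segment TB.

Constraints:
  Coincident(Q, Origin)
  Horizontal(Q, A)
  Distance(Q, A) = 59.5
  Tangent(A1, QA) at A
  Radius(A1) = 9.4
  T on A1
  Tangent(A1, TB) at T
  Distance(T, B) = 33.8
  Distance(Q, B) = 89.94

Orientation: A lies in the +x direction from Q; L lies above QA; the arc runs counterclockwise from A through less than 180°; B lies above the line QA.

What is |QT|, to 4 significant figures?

68.21

Checks: ∠(LA, AQ) = 90.00° ✓; |LT| = 9.400 ✓; ∠(LT, TB) = 90.00° ✓; |TB| = 33.80 ✓; |QB| = 89.94 ✓.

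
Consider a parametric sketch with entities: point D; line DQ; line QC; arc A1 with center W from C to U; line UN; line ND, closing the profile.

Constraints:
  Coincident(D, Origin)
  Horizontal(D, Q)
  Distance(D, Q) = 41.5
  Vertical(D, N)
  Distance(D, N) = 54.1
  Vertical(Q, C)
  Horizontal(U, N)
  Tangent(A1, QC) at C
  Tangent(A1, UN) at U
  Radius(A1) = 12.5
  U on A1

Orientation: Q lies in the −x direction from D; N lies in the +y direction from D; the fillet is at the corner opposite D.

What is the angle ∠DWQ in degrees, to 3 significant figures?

51.6°

D and N share the same x with |DN| = 54.1 and N on the +y side, so N = (0.00, 54.1). The virtual corner opposite D is at (-41.5, 54.1). Tangency of A1 to QC means the radius WC is perpendicular to QC and the tangent condition forces WU to be normal to UN, with radius 12.5, so the center W sits 12.5 in from both sides at W = (-29.0, 41.6). Then cos ∠DWQ = WD·WQ / (|WD||WQ|), giving 51.6°.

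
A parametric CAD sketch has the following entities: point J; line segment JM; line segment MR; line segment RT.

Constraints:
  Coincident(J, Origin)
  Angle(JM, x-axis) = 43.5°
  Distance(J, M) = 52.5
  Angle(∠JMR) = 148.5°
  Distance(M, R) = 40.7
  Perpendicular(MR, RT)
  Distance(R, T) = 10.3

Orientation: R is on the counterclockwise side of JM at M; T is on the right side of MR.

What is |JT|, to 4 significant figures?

93.42

J is at the origin; JM runs at 43.5° with length 52.5, so M = 52.5·(cos 43.5°, sin 43.5°) = (38.08, 36.14). ∠JMR = 148.5°, so MR runs at 43.5° + (180° − 148.5°) = 75.00° from the x-axis; with |MR| = 40.7, R = M + 40.7·(cos 75.00°, sin 75.00°) = (48.62, 75.45). MR is perpendicular to RT; with |RT| = 10.3 on the right of MR, T = R + 10.3·(0.9659, -0.2588) = (58.57, 72.79). Then |JT| = |T − J| = 93.42.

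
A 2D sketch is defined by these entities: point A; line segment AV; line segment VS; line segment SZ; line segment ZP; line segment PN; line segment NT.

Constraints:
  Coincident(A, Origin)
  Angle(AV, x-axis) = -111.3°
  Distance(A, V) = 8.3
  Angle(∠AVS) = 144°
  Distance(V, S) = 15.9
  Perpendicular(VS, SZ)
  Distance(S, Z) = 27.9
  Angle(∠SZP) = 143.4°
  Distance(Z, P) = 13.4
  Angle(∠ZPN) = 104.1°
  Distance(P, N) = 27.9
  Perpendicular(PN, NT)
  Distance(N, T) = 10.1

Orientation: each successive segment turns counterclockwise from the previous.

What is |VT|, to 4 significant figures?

23.32

A is at the origin; AV runs at -111.3° with length 8.3, so V = (-3.015, -7.733). ∠AVS = 144.0° gives VS at -75.30° from the x-axis; with |VS| = 15.9, S = (1.020, -23.11). The perpendicularity gives SZ at right angles to VS, so SZ runs at 14.70°; with |SZ| = 27.9, Z = (28.01, -16.03). ∠SZP = 143.4° gives ZP at 51.30° from the x-axis; with |ZP| = 13.4, P = (36.38, -5.575). ∠ZPN = 104.1° gives PN at 127.2° from the x-axis; with |PN| = 27.9, N = (19.52, 16.65). PN is perpendicular to NT, so NT runs at -142.8°; with |NT| = 10.1, T = (11.47, 10.54). Then |VT| = |T − V| = 23.32.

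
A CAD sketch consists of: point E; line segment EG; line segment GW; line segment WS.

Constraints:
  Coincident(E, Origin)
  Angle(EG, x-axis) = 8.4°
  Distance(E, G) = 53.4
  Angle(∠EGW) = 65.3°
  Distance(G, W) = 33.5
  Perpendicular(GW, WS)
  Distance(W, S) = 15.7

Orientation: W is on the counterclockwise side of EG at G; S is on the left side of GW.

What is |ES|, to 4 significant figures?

34.67

E is at the origin; EG runs at 8.4° with length 53.4, so G = 53.4·(cos 8.4°, sin 8.4°) = (52.83, 7.801). ∠EGW = 65.3°, so GW runs at 8.4° + (180° − 65.3°) = 123.1° from the x-axis; with |GW| = 33.5, W = G + 33.5·(cos 123.1°, sin 123.1°) = (34.53, 35.86). GW is perpendicular to WS; with |WS| = 15.7 on the left of GW, S = W + 15.7·(-0.8377, -0.5461) = (21.38, 27.29). Then |ES| = |S − E| = 34.67.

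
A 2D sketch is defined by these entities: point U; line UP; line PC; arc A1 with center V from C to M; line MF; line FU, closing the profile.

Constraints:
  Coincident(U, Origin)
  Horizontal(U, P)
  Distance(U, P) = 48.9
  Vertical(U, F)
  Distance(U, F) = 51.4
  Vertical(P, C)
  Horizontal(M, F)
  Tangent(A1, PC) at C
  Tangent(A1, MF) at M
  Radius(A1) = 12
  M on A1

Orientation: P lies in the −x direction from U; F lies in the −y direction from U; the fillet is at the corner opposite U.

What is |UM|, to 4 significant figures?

63.27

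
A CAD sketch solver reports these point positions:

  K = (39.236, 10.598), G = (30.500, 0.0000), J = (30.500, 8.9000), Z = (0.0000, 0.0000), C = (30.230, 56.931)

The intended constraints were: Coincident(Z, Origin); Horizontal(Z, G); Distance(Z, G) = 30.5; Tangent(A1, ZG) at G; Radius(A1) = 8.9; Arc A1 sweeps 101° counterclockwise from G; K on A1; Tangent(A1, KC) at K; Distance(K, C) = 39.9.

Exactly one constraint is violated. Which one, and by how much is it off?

Distance(K, C) = 39.9 — off by 7.30.

Z = (0.00, 0.00) ✓; Z.y = 0.00, G.y = 0.00 ✓; |ZG| = 30.50 ✓; ∠(JG, GZ) = 90.00° ✓; |JG| = 8.900 ✓; bearing(J→K) − bearing(J→G) = 101.0° ✓; |JK| = 8.899 ✓; ∠(JK, KC) = 90.00° ✓; |KC| = 47.20 ✗.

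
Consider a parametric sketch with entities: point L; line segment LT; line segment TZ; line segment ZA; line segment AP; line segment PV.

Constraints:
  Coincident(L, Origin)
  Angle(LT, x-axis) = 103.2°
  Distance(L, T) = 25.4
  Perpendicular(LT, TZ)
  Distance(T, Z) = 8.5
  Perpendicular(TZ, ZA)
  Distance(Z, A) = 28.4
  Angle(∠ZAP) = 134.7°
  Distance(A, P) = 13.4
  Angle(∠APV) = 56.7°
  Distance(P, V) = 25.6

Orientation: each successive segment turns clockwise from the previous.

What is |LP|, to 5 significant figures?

12.468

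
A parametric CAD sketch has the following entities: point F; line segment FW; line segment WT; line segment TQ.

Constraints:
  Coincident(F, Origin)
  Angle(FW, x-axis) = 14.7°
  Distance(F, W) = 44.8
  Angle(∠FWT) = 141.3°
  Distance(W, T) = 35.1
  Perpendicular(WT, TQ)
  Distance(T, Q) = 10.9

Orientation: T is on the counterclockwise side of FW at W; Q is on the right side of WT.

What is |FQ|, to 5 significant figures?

80.143

∠FWT = 141.3°, so WT runs at 14.7° + (180° − 141.3°) = 53.400° from the x-axis; with |WT| = 35.1, T = W + 35.1·(cos 53.400°, sin 53.400°) = (64.261, 39.547). WT is perpendicular to TQ; with |TQ| = 10.9 on the right of WT, Q = T + 10.9·(0.80282, -0.59622) = (73.012, 33.048). Then |FQ| = |Q − F| = 80.143.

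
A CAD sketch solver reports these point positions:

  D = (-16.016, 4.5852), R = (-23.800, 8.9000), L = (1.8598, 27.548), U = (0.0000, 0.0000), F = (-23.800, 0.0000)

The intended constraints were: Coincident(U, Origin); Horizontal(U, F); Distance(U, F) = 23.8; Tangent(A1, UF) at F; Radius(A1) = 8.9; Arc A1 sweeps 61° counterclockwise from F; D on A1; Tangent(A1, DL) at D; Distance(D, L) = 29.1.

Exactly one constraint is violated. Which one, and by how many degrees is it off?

Tangent(A1, DL) at D — off by 8.90°.

U = (0.00, 0.00) ✓; U.y = 0.00, F.y = 0.00 ✓; |UF| = 23.80 ✓; ∠(RF, FU) = 90.00° ✓; |RF| = 8.900 ✓; bearing(R→D) − bearing(R→F) = 61.00° ✓; |RD| = 8.900 ✓; ∠(RD, DL) = 98.90° ✗; |DL| = 29.10 ✓.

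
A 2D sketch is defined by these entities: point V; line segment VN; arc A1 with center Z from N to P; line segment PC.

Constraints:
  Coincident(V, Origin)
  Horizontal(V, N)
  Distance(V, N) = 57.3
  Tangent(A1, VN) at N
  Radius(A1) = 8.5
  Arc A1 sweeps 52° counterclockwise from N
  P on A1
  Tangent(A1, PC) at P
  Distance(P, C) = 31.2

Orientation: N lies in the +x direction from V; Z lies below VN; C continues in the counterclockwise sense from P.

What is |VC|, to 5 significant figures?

41.968

V is at the origin; V and N share the same y with |VN| = 57.3 and N on the +x side, so N = (57.300, 0.0000). A1 meets VN tangentially, so ZN is at right angles to VN, so Z = N + (0, -8.5) = (57.300, -8.5000). On A1, N sits at bearing 90° from Z; a 52° counterclockwise sweep puts P at bearing 142°, so P = Z + 8.5·(cos 142°, sin 142°) = (50.602, -3.2669). A1 meets PC tangentially, so ZP is at right angles to PC, so PC runs along (−sin 142°, cos 142°); with |PC| = 31.2, C = (31.393, -27.853). Then |VC| = |C − V| = 41.968.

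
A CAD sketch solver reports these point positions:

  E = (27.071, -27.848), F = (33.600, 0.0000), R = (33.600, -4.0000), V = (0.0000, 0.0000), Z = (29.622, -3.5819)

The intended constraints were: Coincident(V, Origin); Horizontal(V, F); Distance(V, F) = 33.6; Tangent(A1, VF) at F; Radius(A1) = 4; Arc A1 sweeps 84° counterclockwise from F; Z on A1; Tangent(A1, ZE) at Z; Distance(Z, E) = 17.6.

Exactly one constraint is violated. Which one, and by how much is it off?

Distance(Z, E) = 17.6 — off by 6.80.

V = (0.00, 0.00) ✓; V.y = 0.00, F.y = 0.00 ✓; |VF| = 33.60 ✓; ∠(RF, FV) = 90.00° ✓; |RF| = 4.000 ✓; bearing(R→Z) − bearing(R→F) = 84.00° ✓; |RZ| = 4.000 ✓; ∠(RZ, ZE) = 90.00° ✓; |ZE| = 24.40 ✗.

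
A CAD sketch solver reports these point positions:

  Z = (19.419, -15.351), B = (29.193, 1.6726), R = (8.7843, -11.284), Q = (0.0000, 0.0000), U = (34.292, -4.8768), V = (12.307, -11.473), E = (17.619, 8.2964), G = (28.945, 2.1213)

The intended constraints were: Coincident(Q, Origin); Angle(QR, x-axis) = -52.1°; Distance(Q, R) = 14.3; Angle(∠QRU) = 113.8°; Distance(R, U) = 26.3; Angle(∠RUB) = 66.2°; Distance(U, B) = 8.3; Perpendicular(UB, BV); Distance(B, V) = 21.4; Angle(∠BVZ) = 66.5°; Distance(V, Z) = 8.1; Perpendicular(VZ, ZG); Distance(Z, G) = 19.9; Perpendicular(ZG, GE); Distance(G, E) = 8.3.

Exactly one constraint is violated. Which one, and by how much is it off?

Distance(G, E) = 8.3 — off by 4.60.

Q = (0.00, 0.00) ✓; QR at -52.10° ✓; |QR| = 14.30 ✓; ∠QRU = 113.8° ✓; |RU| = 26.30 ✓; ∠RUB = 66.20° ✓; |UB| = 8.300 ✓; ∠(UB, BV) = 90.00° ✓; |BV| = 21.40 ✓; ∠BVZ = 66.50° ✓; |VZ| = 8.101 ✓; ∠(VZ, ZG) = 90.00° ✓; |ZG| = 19.90 ✓; ∠(ZG, GE) = 90.00° ✓; |GE| = 12.90 ✗.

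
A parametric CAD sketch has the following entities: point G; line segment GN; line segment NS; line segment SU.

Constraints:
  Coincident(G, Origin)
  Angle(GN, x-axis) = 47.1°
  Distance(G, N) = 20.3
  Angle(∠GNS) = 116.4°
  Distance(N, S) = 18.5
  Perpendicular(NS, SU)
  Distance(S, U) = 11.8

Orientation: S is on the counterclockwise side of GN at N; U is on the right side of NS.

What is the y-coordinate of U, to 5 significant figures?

36.347

G is at the origin; GN runs at 47.1° with length 20.3, so N = 20.3·(cos 47.1°, sin 47.1°) = (13.819, 14.871). ∠GNS = 116.4°, so NS runs at 47.1° + (180° − 116.4°) = 110.70° from the x-axis; with |NS| = 18.5, S = N + 18.5·(cos 110.70°, sin 110.70°) = (7.2793, 32.176). The perpendicularity gives SU at right angles to NS; with |SU| = 11.8 on the right of NS, U = S + 11.8·(0.93544, 0.35347) = (18.318, 36.347). So U.y = 36.347.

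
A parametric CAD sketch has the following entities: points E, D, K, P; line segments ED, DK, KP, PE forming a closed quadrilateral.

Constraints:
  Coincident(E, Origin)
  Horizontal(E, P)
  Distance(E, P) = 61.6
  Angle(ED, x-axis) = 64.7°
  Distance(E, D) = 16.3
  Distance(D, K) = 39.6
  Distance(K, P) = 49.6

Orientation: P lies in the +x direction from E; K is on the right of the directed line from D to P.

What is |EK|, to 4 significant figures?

29.38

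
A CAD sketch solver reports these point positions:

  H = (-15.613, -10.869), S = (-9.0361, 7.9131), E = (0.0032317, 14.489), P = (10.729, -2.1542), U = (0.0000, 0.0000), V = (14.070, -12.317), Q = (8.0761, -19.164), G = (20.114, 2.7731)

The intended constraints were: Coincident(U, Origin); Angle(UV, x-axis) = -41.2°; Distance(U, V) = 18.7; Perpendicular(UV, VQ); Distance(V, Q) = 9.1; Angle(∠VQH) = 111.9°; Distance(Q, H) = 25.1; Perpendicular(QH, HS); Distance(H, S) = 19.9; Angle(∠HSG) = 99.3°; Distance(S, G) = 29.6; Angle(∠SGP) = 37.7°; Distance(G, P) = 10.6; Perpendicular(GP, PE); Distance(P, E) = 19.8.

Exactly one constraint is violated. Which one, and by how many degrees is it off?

Perpendicular(GP, PE) — off by 5.10°.

U = (0.00, 0.00) ✓; UV at -41.20° ✓; |UV| = 18.70 ✓; ∠(UV, VQ) = 90.00° ✓; |VQ| = 9.100 ✓; ∠VQH = 111.9° ✓; |QH| = 25.10 ✓; ∠(QH, HS) = 90.00° ✓; |HS| = 19.90 ✓; ∠HSG = 99.30° ✓; |SG| = 29.60 ✓; ∠SGP = 37.70° ✓; |GP| = 10.60 ✓; ∠(GP, PE) = 84.90° ✗; |PE| = 19.80 ✓.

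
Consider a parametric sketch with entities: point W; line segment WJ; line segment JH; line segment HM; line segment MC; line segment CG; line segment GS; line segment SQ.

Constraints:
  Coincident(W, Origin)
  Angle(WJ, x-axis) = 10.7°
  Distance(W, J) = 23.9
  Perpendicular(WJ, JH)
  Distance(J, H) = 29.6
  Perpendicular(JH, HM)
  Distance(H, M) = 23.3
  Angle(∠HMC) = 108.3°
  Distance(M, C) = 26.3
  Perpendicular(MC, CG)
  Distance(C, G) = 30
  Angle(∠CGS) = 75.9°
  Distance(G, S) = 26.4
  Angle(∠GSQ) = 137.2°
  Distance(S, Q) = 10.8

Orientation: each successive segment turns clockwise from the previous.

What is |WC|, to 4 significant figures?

8.949

W is at the origin; WJ runs at 10.7° with length 23.9, so J = (23.48, 4.437). WJ ⟂ JH, so JH runs at -79.30°; with |JH| = 29.6, H = (28.98, -24.65). JH is perpendicular to HM, so HM runs at -169.3°; with |HM| = 23.3, M = (6.085, -28.97). ∠HMC = 108.3° gives MC at 119.0° from the x-axis; with |MC| = 26.3, C = (-6.665, -5.971). Then |WC| = |C − W| = 8.949.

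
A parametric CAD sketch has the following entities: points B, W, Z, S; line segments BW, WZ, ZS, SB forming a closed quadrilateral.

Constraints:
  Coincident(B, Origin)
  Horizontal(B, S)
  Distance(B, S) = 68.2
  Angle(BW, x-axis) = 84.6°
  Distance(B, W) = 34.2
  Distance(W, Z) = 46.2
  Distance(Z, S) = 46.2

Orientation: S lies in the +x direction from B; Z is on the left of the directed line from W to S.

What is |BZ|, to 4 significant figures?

64.28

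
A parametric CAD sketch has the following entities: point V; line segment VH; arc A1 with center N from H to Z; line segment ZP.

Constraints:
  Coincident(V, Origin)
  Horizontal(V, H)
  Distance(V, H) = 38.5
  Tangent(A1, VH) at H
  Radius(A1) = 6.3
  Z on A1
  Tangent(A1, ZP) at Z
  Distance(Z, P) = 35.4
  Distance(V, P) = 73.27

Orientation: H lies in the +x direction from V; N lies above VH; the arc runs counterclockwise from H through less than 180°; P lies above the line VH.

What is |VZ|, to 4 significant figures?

42.90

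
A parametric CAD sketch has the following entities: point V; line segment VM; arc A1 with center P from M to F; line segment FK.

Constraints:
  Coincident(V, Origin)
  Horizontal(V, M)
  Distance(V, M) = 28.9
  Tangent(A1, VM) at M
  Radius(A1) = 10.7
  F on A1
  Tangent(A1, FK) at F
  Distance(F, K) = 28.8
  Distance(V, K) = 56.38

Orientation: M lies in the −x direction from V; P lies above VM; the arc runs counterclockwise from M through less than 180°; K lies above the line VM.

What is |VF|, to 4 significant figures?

27.68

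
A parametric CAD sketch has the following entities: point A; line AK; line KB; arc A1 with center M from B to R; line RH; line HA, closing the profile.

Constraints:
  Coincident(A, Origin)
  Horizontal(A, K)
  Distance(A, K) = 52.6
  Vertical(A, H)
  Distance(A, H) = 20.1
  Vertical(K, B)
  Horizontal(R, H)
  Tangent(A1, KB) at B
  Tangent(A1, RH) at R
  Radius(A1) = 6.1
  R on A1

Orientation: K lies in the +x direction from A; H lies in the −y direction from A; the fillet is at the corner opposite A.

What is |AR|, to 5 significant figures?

50.658

The virtual corner opposite A is at (52.600, -20.100). Tangency of A1 to KB means the radius MB is perpendicular to KB and the tangent condition forces MR to be normal to RH, with radius 6.1, so the center M sits 6.1 in from both sides at M = (46.500, -14.000). That places the tangent points at B = (52.600, -14.000) on KB and R = (46.500, -20.100) on RH. Then |AR| = |R − A| = 50.658.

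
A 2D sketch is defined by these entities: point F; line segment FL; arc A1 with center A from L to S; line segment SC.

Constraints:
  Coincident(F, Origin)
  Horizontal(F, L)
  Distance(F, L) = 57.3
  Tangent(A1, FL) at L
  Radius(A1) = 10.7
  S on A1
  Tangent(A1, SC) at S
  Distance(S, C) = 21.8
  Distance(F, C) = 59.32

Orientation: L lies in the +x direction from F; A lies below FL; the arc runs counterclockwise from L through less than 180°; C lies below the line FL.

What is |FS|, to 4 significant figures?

48.13

Checks: F = (0.00, 0.00) ✓; |AS| = 10.70 ✓; ∠(AS, SC) = 90.00° ✓; |SC| = 21.80 ✓; |FC| = 59.32 ✓.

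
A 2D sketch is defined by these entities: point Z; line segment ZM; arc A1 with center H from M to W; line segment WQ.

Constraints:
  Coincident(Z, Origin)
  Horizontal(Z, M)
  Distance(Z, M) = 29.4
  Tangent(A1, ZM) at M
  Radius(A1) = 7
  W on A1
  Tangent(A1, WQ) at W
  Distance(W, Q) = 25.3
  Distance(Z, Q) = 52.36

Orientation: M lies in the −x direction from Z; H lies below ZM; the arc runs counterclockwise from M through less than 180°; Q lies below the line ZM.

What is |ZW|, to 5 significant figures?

36.431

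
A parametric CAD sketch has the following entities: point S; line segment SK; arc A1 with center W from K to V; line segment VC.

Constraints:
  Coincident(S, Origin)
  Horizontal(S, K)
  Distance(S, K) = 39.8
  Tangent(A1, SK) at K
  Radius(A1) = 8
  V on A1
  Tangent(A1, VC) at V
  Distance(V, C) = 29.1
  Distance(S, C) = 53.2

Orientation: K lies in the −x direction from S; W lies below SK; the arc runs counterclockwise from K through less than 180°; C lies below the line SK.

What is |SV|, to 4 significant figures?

48.51

Checks: S = (0.00, 0.00) ✓; |WV| = 8.000 ✓; ∠(WV, VC) = 90.00° ✓; |VC| = 29.10 ✓; |SC| = 53.20 ✓.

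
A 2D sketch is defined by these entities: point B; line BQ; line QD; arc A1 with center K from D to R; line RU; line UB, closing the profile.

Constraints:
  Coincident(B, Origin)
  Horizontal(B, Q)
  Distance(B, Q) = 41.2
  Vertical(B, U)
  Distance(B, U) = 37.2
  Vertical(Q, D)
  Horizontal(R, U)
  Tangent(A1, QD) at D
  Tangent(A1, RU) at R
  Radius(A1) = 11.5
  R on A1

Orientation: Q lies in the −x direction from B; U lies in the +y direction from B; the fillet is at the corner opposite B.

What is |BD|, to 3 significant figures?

48.6

B is at the origin; B and Q share the same y with |BQ| = 41.2 and Q on the −x side, so Q = (-41.2, 0.00). B and U share the same x with |BU| = 37.2 and U on the +y side, so U = (0.00, 37.2). The virtual corner opposite B is at (-41.2, 37.2). The tangent condition forces KD to be normal to QD and tangency of A1 to RU means the radius KR is perpendicular to RU, with radius 11.5, so the center K sits 11.5 in from both sides at K = (-29.7, 25.7). That places the tangent points at D = (-41.2, 25.7) on QD and R = (-29.7, 37.2) on RU. Then |BD| = |D − B| = 48.6.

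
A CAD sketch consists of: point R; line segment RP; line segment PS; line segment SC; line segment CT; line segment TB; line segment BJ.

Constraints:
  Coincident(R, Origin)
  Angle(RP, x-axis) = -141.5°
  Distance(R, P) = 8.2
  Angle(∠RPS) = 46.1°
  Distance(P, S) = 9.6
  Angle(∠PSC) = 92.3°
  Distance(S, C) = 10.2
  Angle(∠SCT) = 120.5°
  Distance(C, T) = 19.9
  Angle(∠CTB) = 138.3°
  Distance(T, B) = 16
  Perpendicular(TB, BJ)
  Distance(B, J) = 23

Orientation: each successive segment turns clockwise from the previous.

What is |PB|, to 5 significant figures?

29.146

R is at the origin; RP runs at -141.5° with length 8.2, so P = (-6.4174, -5.1046). ∠RPS = 46.1° gives PS at 84.600° from the x-axis; with |PS| = 9.6, S = (-5.5139, 4.4528). ∠PSC = 92.3° gives SC at -3.1000° from the x-axis; with |SC| = 10.2, C = (4.6711, 3.9012). ∠SCT = 120.5° gives CT at -62.600° from the x-axis; with |CT| = 19.9, T = (13.829, -13.766). ∠CTB = 138.3° gives TB at -104.30° from the x-axis; with |TB| = 16.0, B = (9.8771, -29.271). Then |PB| = |B − P| = 29.146.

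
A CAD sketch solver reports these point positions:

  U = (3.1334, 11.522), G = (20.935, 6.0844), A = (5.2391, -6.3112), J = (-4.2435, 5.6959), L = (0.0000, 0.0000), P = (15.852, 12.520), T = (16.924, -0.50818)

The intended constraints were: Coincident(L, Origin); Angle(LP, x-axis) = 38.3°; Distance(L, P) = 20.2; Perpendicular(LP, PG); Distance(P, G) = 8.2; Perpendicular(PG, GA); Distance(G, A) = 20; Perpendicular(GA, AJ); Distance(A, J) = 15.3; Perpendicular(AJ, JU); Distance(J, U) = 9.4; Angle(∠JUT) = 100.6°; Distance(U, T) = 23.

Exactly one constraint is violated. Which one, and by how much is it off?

Distance(U, T) = 23 — off by 4.70.

L = (0.00, 0.00) ✓; LP at 38.30° ✓; |LP| = 20.20 ✓; ∠(LP, PG) = 90.00° ✓; |PG| = 8.201 ✓; ∠(PG, GA) = 90.00° ✓; |GA| = 20.00 ✓; ∠(GA, AJ) = 90.00° ✓; |AJ| = 15.30 ✓; ∠(AJ, JU) = 90.00° ✓; |JU| = 9.400 ✓; ∠JUT = 100.6° ✓; |UT| = 18.30 ✗.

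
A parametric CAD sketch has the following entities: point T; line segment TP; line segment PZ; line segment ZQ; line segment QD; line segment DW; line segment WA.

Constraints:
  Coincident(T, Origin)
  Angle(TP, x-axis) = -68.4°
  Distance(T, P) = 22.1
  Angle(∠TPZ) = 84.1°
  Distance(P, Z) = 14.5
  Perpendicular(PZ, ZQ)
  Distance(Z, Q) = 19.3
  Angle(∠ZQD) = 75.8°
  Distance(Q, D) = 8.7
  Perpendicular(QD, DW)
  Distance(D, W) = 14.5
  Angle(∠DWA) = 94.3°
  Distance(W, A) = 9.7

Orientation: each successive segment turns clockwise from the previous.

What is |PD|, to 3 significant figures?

18.2

T is at the origin; TP runs at -68.4° with length 22.1, so P = (8.14, -20.5). ∠TPZ = 84.1° gives PZ at -164° from the x-axis; with |PZ| = 14.5, Z = (-5.82, -24.5). PZ is perpendicular to ZQ, so ZQ runs at 106°; with |ZQ| = 19.3, Q = (-11.0, -5.89). ∠ZQD = 75.8° gives QD at 1.50° from the x-axis; with |QD| = 8.7, D = (-2.35, -5.66). Then |PD| = |D − P| = 18.2.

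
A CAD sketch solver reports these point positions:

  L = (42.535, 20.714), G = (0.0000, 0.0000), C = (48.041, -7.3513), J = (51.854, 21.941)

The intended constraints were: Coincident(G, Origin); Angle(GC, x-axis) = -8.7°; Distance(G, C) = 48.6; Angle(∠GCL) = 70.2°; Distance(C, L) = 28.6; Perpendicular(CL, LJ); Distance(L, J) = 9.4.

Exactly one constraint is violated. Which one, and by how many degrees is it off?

Perpendicular(CL, LJ) — off by 3.60°.

G = (0.00, 0.00) ✓; GC at -8.700° ✓; |GC| = 48.60 ✓; ∠GCL = 70.20° ✓; |CL| = 28.60 ✓; ∠(CL, LJ) = 93.60° ✗; |LJ| = 9.399 ✓.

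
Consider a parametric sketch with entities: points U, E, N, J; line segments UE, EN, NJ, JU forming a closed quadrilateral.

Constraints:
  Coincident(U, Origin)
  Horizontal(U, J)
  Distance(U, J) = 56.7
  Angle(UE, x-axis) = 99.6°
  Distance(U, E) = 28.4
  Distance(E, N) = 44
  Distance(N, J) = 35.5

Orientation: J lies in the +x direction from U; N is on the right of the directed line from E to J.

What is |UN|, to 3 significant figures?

23.0

U is at the origin; U and J share the same y with |UJ| = 56.7 and J in +x, so J = (56.7, 0). UE runs at 99.6° with |UE| = 28.4, so E = (-4.74, 28.0). N is determined by |EN| = 44.0 and |NJ| = 35.5 together: it lies at the intersection of circle(E, 44.0) and circle(J, 35.5). With |EJ| = 67.5, the foot of the radical line on EJ is 38.8 from E and the perpendicular offset is √(44.0² − 38.8²) = 20.8. Taking the right-of-EJ solution: N = (21.9, -7.02).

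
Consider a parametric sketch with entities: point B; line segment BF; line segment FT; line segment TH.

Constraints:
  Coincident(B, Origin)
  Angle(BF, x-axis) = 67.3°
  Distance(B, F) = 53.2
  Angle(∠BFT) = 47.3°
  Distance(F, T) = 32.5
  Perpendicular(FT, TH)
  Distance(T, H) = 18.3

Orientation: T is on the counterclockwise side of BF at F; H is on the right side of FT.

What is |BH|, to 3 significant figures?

57.5

B is at the origin; BF runs at 67.3° with length 53.2, so F = 53.2·(cos 67.3°, sin 67.3°) = (20.5, 49.1). ∠BFT = 47.3°, so FT runs at 67.3° + (180° − 47.3°) = 200° from the x-axis; with |FT| = 32.5, T = F + 32.5·(cos 200°, sin 200°) = (-10.0, 38.0). FT ⟂ TH; with |TH| = 18.3 on the right of FT, H = T + 18.3·(-0.342, 0.940) = (-16.3, 55.2). Then |BH| = |H − B| = 57.5.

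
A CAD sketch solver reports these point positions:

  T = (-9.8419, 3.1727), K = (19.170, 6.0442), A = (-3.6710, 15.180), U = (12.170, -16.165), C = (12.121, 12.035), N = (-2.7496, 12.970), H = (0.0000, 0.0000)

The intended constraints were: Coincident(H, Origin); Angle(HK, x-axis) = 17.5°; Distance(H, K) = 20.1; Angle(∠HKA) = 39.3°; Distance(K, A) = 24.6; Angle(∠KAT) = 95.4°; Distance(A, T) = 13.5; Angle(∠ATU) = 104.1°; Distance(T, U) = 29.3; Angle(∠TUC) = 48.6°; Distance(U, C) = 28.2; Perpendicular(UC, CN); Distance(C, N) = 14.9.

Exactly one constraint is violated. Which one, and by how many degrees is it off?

Perpendicular(UC, CN) — off by 3.70°.

H = (0.00, 0.00) ✓; HK at 17.50° ✓; |HK| = 20.10 ✓; ∠HKA = 39.30° ✓; |KA| = 24.60 ✓; ∠KAT = 95.40° ✓; |AT| = 13.50 ✓; ∠ATU = 104.1° ✓; |TU| = 29.30 ✓; ∠TUC = 48.60° ✓; |UC| = 28.20 ✓; ∠(UC, CN) = 86.30° ✗; |CN| = 14.90 ✓.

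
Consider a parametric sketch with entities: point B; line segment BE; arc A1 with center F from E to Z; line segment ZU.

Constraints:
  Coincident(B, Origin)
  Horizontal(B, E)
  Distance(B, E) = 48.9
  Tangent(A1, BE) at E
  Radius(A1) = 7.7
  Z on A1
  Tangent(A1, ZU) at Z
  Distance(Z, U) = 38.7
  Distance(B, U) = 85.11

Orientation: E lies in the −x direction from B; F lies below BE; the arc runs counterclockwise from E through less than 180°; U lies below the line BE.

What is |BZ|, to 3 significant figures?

55.2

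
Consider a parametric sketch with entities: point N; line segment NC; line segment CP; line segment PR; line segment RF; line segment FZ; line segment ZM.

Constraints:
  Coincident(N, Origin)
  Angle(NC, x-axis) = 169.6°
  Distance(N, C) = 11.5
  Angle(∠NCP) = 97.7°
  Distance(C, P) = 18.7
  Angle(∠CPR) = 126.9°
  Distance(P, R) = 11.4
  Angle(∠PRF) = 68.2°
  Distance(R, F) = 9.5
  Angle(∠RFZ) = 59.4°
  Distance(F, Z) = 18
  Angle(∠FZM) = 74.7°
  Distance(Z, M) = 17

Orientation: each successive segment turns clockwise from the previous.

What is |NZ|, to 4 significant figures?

28.47

N is at the origin; NC runs at 169.6° with length 11.5, so C = (-11.31, 2.076). ∠NCP = 97.7° gives CP at 87.30° from the x-axis; with |CP| = 18.7, P = (-10.43, 20.76). ∠CPR = 126.9° gives PR at 34.20° from the x-axis; with |PR| = 11.4, R = (-1.001, 27.16). ∠PRF = 68.2° gives RF at -77.60° from the x-axis; with |RF| = 9.5, F = (1.039, 17.88). ∠RFZ = 59.4° gives FZ at 161.8° from the x-axis; with |FZ| = 18.0, Z = (-16.06, 23.51). Then |NZ| = |Z − N| = 28.47.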